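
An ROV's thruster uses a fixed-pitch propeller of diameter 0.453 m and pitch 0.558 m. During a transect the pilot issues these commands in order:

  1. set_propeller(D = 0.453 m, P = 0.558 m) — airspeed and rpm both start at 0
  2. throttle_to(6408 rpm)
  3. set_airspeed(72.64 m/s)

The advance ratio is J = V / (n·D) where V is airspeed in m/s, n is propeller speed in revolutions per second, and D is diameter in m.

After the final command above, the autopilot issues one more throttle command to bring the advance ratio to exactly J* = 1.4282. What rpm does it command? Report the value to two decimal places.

set_propeller: D = 0.453 m, P = 0.558 m (p = P/D = 1.231788); state ← (V=0, rpm=0)
throttle_to(6408): rpm ← 6408
set_airspeed(72.64): V ← 72.64 m/s
final state: V = 72.64 m/s, rpm = 6408 → n = rpm/60 = 106.800000 rev/s
target J* = 1.4282; solve J* = V/(n·D) for n: n = V/(J*·D) = 72.64/(1.4282 × 0.453) = 112.276432 rev/s
rpm = 60·n = 6736.585949

rpm = 6736.59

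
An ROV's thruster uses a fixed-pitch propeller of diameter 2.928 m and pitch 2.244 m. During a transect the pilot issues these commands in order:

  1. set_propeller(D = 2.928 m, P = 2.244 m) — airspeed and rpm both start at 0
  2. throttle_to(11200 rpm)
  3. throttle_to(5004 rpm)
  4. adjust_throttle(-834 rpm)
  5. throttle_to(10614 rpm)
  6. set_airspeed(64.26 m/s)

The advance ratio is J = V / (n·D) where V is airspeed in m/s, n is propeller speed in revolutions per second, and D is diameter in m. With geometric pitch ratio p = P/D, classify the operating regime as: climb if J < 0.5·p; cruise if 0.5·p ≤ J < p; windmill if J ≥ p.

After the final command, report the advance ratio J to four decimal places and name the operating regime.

J = 0.1241, regime = climb

set_propeller: D = 2.928 m, P = 2.244 m (p = P/D = 0.766393); state ← (V=0, rpm=0)
throttle_to(11200): rpm ← 11200
throttle_to(5004): rpm ← 5004
adjust_throttle(-834): rpm ← 5004 -834 = 4170
throttle_to(10614): rpm ← 10614
set_airspeed(64.26): V ← 64.26 m/s
final state: V = 64.26 m/s, rpm = 10614 → n = rpm/60 = 176.900000 rev/s
J = V / (n·D) = 64.26 / (176.900000 × 2.928) = 0.124063
regime bands: climb J<0.3832 | cruise [0.3832, 0.7664) | windmill J≥0.7664
J = 0.1241 → climb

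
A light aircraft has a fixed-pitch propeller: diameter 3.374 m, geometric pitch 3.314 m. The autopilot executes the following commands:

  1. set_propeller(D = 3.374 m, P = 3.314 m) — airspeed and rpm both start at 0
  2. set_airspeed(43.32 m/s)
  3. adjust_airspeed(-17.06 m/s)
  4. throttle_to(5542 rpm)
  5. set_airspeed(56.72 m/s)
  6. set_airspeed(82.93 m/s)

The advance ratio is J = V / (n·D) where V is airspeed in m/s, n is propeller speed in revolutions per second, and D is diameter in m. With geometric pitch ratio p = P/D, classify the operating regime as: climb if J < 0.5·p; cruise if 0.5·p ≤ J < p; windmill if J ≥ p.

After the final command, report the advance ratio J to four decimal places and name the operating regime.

J = 0.2661, regime = climb

set_propeller: D = 3.374 m, P = 3.314 m (p = P/D = 0.982217); state ← (V=0, rpm=0)
set_airspeed(43.32): V ← 43.32 m/s
adjust_airspeed(-17.06): V ← 43.32 -17.06 = 26.26 m/s
throttle_to(5542): rpm ← 5542
set_airspeed(56.72): V ← 56.72 m/s
set_airspeed(82.93): V ← 82.93 m/s
final state: V = 82.93 m/s, rpm = 5542 → n = rpm/60 = 92.366667 rev/s
J = V / (n·D) = 82.93 / (92.366667 × 3.374) = 0.266104
regime bands: climb J<0.4911 | cruise [0.4911, 0.9822) | windmill J≥0.9822
J = 0.2661 → climb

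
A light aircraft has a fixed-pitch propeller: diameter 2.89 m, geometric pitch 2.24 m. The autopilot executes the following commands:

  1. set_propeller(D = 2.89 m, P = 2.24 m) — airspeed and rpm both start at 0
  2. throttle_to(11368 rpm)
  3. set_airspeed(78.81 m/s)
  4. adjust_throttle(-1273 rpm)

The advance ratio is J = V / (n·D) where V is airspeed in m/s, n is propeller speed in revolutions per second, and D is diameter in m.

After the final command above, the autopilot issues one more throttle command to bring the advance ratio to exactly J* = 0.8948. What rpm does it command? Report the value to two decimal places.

rpm = 1828.56

set_propeller: D = 2.89 m, P = 2.24 m (p = P/D = 0.775087); state ← (V=0, rpm=0)
throttle_to(11368): rpm ← 11368
set_airspeed(78.81): V ← 78.81 m/s
adjust_throttle(-1273): rpm ← 11368 -1273 = 10095
final state: V = 78.81 m/s, rpm = 10095 → n = rpm/60 = 168.250000 rev/s
target J* = 0.8948; solve J* = V/(n·D) for n: n = V/(J*·D) = 78.81/(0.8948 × 2.89) = 30.475968 rev/s
rpm = 60·n = 1828.558082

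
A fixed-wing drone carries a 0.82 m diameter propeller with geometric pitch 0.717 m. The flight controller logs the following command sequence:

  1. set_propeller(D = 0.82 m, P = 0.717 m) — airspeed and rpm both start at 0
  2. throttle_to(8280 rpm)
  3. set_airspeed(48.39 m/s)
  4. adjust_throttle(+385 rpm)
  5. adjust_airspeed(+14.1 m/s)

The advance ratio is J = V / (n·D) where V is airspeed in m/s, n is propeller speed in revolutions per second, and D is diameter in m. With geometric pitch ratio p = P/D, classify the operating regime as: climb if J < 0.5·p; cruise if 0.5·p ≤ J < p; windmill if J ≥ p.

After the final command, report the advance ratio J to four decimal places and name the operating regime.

J = 0.5277, regime = cruise

set_propeller: D = 0.82 m, P = 0.717 m (p = P/D = 0.874390); state ← (V=0, rpm=0)
throttle_to(8280): rpm ← 8280
set_airspeed(48.39): V ← 48.39 m/s
adjust_throttle(+385): rpm ← 8280 +385 = 8665
adjust_airspeed(+14.1): V ← 48.39 +14.1 = 62.49 m/s
final state: V = 62.49 m/s, rpm = 8665 → n = rpm/60 = 144.416667 rev/s
J = V / (n·D) = 62.49 / (144.416667 × 0.82) = 0.527691
regime bands: climb J<0.4372 | cruise [0.4372, 0.8744) | windmill J≥0.8744
J = 0.5277 → cruise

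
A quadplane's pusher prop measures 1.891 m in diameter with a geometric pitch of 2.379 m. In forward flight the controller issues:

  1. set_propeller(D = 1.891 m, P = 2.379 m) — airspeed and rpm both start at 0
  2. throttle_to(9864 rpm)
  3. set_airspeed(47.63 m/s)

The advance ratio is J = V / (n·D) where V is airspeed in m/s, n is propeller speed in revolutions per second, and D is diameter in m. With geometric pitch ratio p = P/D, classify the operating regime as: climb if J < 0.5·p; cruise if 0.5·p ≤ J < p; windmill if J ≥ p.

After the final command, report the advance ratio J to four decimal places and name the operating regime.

set_propeller: D = 1.891 m, P = 2.379 m (p = P/D = 1.258065); state ← (V=0, rpm=0)
throttle_to(9864): rpm ← 9864
set_airspeed(47.63): V ← 47.63 m/s
final state: V = 47.63 m/s, rpm = 9864 → n = rpm/60 = 164.400000 rev/s
J = V / (n·D) = 47.63 / (164.400000 × 1.891) = 0.153210
regime bands: climb J<0.6290 | cruise [0.6290, 1.2581) | windmill J≥1.2581
J = 0.1532 → climb

J = 0.1532, regime = climb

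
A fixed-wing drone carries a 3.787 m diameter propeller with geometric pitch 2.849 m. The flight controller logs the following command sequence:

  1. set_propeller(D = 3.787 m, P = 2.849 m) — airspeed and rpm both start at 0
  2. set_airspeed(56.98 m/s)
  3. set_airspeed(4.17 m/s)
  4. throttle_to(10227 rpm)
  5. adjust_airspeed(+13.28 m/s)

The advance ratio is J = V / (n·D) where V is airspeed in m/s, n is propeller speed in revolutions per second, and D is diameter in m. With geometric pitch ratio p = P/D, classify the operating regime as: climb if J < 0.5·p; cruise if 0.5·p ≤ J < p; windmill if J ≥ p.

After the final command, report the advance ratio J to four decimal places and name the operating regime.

set_propeller: D = 3.787 m, P = 2.849 m (p = P/D = 0.752311); state ← (V=0, rpm=0)
set_airspeed(56.98): V ← 56.98 m/s
set_airspeed(4.17): V ← 4.17 m/s
throttle_to(10227): rpm ← 10227
adjust_airspeed(+13.28): V ← 4.17 +13.28 = 17.45 m/s
final state: V = 17.45 m/s, rpm = 10227 → n = rpm/60 = 170.450000 rev/s
J = V / (n·D) = 17.45 / (170.450000 × 3.787) = 0.027034
regime bands: climb J<0.3762 | cruise [0.3762, 0.7523) | windmill J≥0.7523
J = 0.0270 → climb

J = 0.0270, regime = climb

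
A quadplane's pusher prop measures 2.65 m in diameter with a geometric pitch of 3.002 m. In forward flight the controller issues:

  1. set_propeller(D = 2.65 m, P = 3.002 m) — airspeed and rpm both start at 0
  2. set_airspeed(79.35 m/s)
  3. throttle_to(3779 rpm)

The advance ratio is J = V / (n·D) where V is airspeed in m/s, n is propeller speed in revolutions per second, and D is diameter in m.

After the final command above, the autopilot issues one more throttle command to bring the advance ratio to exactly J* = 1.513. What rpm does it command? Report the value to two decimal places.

rpm = 1187.44

set_propeller: D = 2.65 m, P = 3.002 m (p = P/D = 1.132830); state ← (V=0, rpm=0)
set_airspeed(79.35): V ← 79.35 m/s
throttle_to(3779): rpm ← 3779
final state: V = 79.35 m/s, rpm = 3779 → n = rpm/60 = 62.983333 rev/s
target J* = 1.513; solve J* = V/(n·D) for n: n = V/(J*·D) = 79.35/(1.513 × 2.65) = 19.790744 rev/s
rpm = 60·n = 1187.444662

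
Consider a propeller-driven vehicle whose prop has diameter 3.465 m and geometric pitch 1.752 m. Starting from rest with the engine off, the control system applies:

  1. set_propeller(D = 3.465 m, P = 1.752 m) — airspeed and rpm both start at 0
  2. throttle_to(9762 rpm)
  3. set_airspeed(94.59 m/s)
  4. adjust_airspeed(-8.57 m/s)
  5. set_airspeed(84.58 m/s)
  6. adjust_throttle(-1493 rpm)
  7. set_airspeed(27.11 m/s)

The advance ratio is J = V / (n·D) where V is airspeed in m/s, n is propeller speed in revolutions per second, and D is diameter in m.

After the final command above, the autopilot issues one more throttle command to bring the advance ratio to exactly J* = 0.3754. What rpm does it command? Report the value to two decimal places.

rpm = 1250.50

set_propeller: D = 3.465 m, P = 1.752 m (p = P/D = 0.505628); state ← (V=0, rpm=0)
throttle_to(9762): rpm ← 9762
set_airspeed(94.59): V ← 94.59 m/s
adjust_airspeed(-8.57): V ← 94.59 -8.57 = 86.02 m/s
set_airspeed(84.58): V ← 84.58 m/s
adjust_throttle(-1493): rpm ← 9762 -1493 = 8269
set_airspeed(27.11): V ← 27.11 m/s
final state: V = 27.11 m/s, rpm = 8269 → n = rpm/60 = 137.816667 rev/s
target J* = 0.3754; solve J* = V/(n·D) for n: n = V/(J*·D) = 27.11/(0.3754 × 3.465) = 20.841646 rev/s
rpm = 60·n = 1250.498747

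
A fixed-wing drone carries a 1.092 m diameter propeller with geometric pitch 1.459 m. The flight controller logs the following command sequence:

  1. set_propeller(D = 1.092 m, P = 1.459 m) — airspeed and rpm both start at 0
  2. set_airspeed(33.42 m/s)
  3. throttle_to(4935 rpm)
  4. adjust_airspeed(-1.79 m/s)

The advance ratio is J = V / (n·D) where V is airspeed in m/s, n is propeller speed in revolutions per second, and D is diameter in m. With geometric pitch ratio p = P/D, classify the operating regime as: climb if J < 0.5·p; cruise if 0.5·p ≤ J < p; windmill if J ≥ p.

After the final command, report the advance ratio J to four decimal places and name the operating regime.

set_propeller: D = 1.092 m, P = 1.459 m (p = P/D = 1.336081); state ← (V=0, rpm=0)
set_airspeed(33.42): V ← 33.42 m/s
throttle_to(4935): rpm ← 4935
adjust_airspeed(-1.79): V ← 33.42 -1.79 = 31.63 m/s
final state: V = 31.63 m/s, rpm = 4935 → n = rpm/60 = 82.250000 rev/s
J = V / (n·D) = 31.63 / (82.250000 × 1.092) = 0.352161
regime bands: climb J<0.6680 | cruise [0.6680, 1.3361) | windmill J≥1.3361
J = 0.3522 → climb

J = 0.3522, regime = climb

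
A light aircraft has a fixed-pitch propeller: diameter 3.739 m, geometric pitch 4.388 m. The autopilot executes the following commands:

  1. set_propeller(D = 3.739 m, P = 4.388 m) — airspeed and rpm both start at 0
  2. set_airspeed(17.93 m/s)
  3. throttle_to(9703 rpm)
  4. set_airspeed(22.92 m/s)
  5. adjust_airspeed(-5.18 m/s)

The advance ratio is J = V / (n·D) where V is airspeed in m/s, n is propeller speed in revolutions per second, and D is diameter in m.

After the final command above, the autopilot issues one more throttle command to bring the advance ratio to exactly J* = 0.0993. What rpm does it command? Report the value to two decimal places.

set_propeller: D = 3.739 m, P = 4.388 m (p = P/D = 1.173576); state ← (V=0, rpm=0)
set_airspeed(17.93): V ← 17.93 m/s
throttle_to(9703): rpm ← 9703
set_airspeed(22.92): V ← 22.92 m/s
adjust_airspeed(-5.18): V ← 22.92 -5.18 = 17.74 m/s
final state: V = 17.74 m/s, rpm = 9703 → n = rpm/60 = 161.716667 rev/s
target J* = 0.0993; solve J* = V/(n·D) for n: n = V/(J*·D) = 17.74/(0.0993 × 3.739) = 47.780303 rev/s
rpm = 60·n = 2866.818195

rpm = 2866.82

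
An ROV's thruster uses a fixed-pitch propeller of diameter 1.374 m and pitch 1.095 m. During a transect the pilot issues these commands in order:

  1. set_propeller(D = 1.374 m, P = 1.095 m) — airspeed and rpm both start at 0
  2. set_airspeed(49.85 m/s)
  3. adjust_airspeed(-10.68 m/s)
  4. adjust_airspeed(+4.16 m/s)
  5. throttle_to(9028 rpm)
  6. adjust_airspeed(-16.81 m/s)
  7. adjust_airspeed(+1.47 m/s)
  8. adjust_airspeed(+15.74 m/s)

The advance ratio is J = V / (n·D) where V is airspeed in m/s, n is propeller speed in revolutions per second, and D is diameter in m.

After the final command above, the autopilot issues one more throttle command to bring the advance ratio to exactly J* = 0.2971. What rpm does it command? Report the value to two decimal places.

rpm = 6427.49

set_propeller: D = 1.374 m, P = 1.095 m (p = P/D = 0.796943); state ← (V=0, rpm=0)
set_airspeed(49.85): V ← 49.85 m/s
adjust_airspeed(-10.68): V ← 49.85 -10.68 = 39.17 m/s
adjust_airspeed(+4.16): V ← 39.17 +4.16 = 43.33 m/s
throttle_to(9028): rpm ← 9028
adjust_airspeed(-16.81): V ← 43.33 -16.81 = 26.52 m/s
adjust_airspeed(+1.47): V ← 26.52 +1.47 = 27.99 m/s
adjust_airspeed(+15.74): V ← 27.99 +15.74 = 43.73 m/s
final state: V = 43.73 m/s, rpm = 9028 → n = rpm/60 = 150.466667 rev/s
target J* = 0.2971; solve J* = V/(n·D) for n: n = V/(J*·D) = 43.73/(0.2971 × 1.374) = 107.124817 rev/s
rpm = 60·n = 6427.489017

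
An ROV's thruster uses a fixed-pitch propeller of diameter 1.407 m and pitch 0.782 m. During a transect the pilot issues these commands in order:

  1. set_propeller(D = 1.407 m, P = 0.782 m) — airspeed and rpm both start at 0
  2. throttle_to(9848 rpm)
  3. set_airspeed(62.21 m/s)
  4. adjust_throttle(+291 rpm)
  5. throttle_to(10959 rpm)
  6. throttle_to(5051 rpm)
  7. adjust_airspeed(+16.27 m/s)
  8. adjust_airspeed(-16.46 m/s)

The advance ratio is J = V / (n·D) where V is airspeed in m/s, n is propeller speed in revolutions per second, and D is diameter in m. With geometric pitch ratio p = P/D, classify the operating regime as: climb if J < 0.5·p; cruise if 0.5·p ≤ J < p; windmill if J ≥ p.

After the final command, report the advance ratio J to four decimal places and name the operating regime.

set_propeller: D = 1.407 m, P = 0.782 m (p = P/D = 0.555792); state ← (V=0, rpm=0)
throttle_to(9848): rpm ← 9848
set_airspeed(62.21): V ← 62.21 m/s
adjust_throttle(+291): rpm ← 9848 +291 = 10139
throttle_to(10959): rpm ← 10959
throttle_to(5051): rpm ← 5051
adjust_airspeed(+16.27): V ← 62.21 +16.27 = 78.48 m/s
adjust_airspeed(-16.46): V ← 78.48 -16.46 = 62.02 m/s
final state: V = 62.02 m/s, rpm = 5051 → n = rpm/60 = 84.183333 rev/s
J = V / (n·D) = 62.02 / (84.183333 × 1.407) = 0.523614
regime bands: climb J<0.2779 | cruise [0.2779, 0.5558) | windmill J≥0.5558
J = 0.5236 → cruise

J = 0.5236, regime = cruise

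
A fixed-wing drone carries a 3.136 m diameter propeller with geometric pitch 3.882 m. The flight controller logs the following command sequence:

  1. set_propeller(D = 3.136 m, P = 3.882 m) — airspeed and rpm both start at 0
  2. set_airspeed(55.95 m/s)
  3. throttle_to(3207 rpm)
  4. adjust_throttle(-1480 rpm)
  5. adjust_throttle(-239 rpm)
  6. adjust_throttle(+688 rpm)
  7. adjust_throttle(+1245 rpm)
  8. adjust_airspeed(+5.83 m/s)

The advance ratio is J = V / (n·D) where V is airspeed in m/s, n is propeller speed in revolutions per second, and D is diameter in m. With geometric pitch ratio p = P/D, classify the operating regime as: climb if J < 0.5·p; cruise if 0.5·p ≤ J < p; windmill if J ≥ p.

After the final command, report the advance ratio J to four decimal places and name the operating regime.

J = 0.3455, regime = climb

set_propeller: D = 3.136 m, P = 3.882 m (p = P/D = 1.237883); state ← (V=0, rpm=0)
set_airspeed(55.95): V ← 55.95 m/s
throttle_to(3207): rpm ← 3207
adjust_throttle(-1480): rpm ← 3207 -1480 = 1727
adjust_throttle(-239): rpm ← 1727 -239 = 1488
adjust_throttle(+688): rpm ← 1488 +688 = 2176
adjust_throttle(+1245): rpm ← 2176 +1245 = 3421
adjust_airspeed(+5.83): V ← 55.95 +5.83 = 61.78 m/s
final state: V = 61.78 m/s, rpm = 3421 → n = rpm/60 = 57.016667 rev/s
J = V / (n·D) = 61.78 / (57.016667 × 3.136) = 0.345517
regime bands: climb J<0.6189 | cruise [0.6189, 1.2379) | windmill J≥1.2379
J = 0.3455 → climb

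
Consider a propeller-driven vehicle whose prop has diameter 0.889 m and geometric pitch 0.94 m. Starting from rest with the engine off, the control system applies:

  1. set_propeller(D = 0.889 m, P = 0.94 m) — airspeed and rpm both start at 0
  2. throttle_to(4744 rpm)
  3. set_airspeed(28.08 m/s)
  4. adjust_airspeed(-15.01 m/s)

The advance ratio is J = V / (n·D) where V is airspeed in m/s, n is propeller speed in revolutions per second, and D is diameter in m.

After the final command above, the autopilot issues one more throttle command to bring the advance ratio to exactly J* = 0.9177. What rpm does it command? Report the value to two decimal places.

rpm = 961.22

set_propeller: D = 0.889 m, P = 0.94 m (p = P/D = 1.057368); state ← (V=0, rpm=0)
throttle_to(4744): rpm ← 4744
set_airspeed(28.08): V ← 28.08 m/s
adjust_airspeed(-15.01): V ← 28.08 -15.01 = 13.07 m/s
final state: V = 13.07 m/s, rpm = 4744 → n = rpm/60 = 79.066667 rev/s
target J* = 0.9177; solve J* = V/(n·D) for n: n = V/(J*·D) = 13.07/(0.9177 × 0.889) = 16.020390 rev/s
rpm = 60·n = 961.223423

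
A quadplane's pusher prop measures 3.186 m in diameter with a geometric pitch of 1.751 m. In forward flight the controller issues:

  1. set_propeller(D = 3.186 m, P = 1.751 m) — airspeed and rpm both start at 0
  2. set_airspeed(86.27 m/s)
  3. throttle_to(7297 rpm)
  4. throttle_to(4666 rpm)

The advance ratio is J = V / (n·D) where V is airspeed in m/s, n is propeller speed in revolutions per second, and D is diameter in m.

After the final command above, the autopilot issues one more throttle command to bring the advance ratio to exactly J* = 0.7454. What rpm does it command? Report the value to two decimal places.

rpm = 2179.60

set_propeller: D = 3.186 m, P = 1.751 m (p = P/D = 0.549592); state ← (V=0, rpm=0)
set_airspeed(86.27): V ← 86.27 m/s
throttle_to(7297): rpm ← 7297
throttle_to(4666): rpm ← 4666
final state: V = 86.27 m/s, rpm = 4666 → n = rpm/60 = 77.766667 rev/s
target J* = 0.7454; solve J* = V/(n·D) for n: n = V/(J*·D) = 86.27/(0.7454 × 3.186) = 36.326590 rev/s
rpm = 60·n = 2179.595429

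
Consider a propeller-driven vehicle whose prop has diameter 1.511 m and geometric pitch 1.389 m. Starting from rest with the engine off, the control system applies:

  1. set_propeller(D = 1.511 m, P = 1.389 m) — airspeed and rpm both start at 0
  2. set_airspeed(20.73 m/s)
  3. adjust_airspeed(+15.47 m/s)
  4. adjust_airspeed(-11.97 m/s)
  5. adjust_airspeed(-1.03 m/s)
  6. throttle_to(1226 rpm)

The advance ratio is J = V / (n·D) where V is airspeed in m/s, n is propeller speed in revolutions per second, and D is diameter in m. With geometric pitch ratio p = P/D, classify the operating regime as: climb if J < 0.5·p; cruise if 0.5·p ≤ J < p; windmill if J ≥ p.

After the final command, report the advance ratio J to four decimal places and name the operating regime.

J = 0.7514, regime = cruise

set_propeller: D = 1.511 m, P = 1.389 m (p = P/D = 0.919259); state ← (V=0, rpm=0)
set_airspeed(20.73): V ← 20.73 m/s
adjust_airspeed(+15.47): V ← 20.73 +15.47 = 36.2 m/s
adjust_airspeed(-11.97): V ← 36.2 -11.97 = 24.23 m/s
adjust_airspeed(-1.03): V ← 24.23 -1.03 = 23.2 m/s
throttle_to(1226): rpm ← 1226
final state: V = 23.2 m/s, rpm = 1226 → n = rpm/60 = 20.433333 rev/s
J = V / (n·D) = 23.2 / (20.433333 × 1.511) = 0.751423
regime bands: climb J<0.4596 | cruise [0.4596, 0.9193) | windmill J≥0.9193
J = 0.7514 → cruise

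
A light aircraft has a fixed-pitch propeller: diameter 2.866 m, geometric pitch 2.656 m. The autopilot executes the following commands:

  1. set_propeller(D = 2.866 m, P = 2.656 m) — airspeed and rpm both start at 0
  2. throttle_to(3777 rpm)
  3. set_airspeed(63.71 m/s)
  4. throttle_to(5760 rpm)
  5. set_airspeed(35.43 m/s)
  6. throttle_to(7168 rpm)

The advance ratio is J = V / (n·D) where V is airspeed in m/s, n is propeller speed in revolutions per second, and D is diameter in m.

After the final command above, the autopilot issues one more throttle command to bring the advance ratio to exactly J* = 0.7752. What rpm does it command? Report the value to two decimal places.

rpm = 956.82

set_propeller: D = 2.866 m, P = 2.656 m (p = P/D = 0.926727); state ← (V=0, rpm=0)
throttle_to(3777): rpm ← 3777
set_airspeed(63.71): V ← 63.71 m/s
throttle_to(5760): rpm ← 5760
set_airspeed(35.43): V ← 35.43 m/s
throttle_to(7168): rpm ← 7168
final state: V = 35.43 m/s, rpm = 7168 → n = rpm/60 = 119.466667 rev/s
target J* = 0.7752; solve J* = V/(n·D) for n: n = V/(J*·D) = 35.43/(0.7752 × 2.866) = 15.947081 rev/s
rpm = 60·n = 956.824865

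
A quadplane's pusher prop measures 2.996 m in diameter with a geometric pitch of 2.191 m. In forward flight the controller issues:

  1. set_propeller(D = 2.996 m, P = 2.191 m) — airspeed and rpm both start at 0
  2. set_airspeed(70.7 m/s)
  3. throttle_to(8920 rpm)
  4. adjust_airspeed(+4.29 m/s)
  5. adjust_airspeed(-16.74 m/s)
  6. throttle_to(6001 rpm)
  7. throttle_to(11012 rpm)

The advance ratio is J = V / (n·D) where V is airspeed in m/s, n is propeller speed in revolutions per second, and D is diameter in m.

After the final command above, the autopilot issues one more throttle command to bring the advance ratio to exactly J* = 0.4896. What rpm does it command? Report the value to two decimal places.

set_propeller: D = 2.996 m, P = 2.191 m (p = P/D = 0.731308); state ← (V=0, rpm=0)
set_airspeed(70.7): V ← 70.7 m/s
throttle_to(8920): rpm ← 8920
adjust_airspeed(+4.29): V ← 70.7 +4.29 = 74.99 m/s
adjust_airspeed(-16.74): V ← 74.99 -16.74 = 58.25 m/s
throttle_to(6001): rpm ← 6001
throttle_to(11012): rpm ← 11012
final state: V = 58.25 m/s, rpm = 11012 → n = rpm/60 = 183.533333 rev/s
target J* = 0.4896; solve J* = V/(n·D) for n: n = V/(J*·D) = 58.25/(0.4896 × 2.996) = 39.711173 rev/s
rpm = 60·n = 2382.670358

rpm = 2382.67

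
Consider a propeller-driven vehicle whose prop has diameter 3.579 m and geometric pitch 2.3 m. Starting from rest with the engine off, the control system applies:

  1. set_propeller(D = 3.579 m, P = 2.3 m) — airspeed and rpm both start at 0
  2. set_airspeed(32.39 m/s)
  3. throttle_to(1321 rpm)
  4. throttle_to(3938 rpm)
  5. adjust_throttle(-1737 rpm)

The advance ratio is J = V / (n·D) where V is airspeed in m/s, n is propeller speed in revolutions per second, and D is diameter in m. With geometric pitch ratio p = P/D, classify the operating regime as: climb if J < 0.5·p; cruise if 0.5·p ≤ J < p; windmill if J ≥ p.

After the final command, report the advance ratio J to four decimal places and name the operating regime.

J = 0.2467, regime = climb

set_propeller: D = 3.579 m, P = 2.3 m (p = P/D = 0.642638); state ← (V=0, rpm=0)
set_airspeed(32.39): V ← 32.39 m/s
throttle_to(1321): rpm ← 1321
throttle_to(3938): rpm ← 3938
adjust_throttle(-1737): rpm ← 3938 -1737 = 2201
final state: V = 32.39 m/s, rpm = 2201 → n = rpm/60 = 36.683333 rev/s
J = V / (n·D) = 32.39 / (36.683333 × 3.579) = 0.246706
regime bands: climb J<0.3213 | cruise [0.3213, 0.6426) | windmill J≥0.6426
J = 0.2467 → climb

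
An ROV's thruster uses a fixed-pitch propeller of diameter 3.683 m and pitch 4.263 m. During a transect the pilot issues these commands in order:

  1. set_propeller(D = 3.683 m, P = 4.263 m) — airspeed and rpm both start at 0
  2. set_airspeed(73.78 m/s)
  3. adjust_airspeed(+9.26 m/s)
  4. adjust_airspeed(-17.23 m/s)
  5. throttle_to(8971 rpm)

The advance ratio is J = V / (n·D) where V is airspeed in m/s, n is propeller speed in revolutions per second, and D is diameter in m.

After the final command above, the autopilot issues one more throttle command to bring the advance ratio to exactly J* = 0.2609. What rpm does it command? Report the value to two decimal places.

rpm = 4109.30

set_propeller: D = 3.683 m, P = 4.263 m (p = P/D = 1.157480); state ← (V=0, rpm=0)
set_airspeed(73.78): V ← 73.78 m/s
adjust_airspeed(+9.26): V ← 73.78 +9.26 = 83.04 m/s
adjust_airspeed(-17.23): V ← 83.04 -17.23 = 65.81 m/s
throttle_to(8971): rpm ← 8971
final state: V = 65.81 m/s, rpm = 8971 → n = rpm/60 = 149.516667 rev/s
target J* = 0.2609; solve J* = V/(n·D) for n: n = V/(J*·D) = 65.81/(0.2609 × 3.683) = 68.488254 rev/s
rpm = 60·n = 4109.295222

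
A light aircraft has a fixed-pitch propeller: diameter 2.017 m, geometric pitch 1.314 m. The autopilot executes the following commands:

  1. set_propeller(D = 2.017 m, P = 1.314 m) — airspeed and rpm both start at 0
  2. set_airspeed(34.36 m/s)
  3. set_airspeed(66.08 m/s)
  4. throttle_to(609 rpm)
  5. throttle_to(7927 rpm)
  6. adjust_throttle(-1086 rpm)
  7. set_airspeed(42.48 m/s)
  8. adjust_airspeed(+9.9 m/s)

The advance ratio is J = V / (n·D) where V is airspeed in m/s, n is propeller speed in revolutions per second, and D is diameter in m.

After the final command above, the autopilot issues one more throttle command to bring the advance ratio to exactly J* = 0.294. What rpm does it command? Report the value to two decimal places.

set_propeller: D = 2.017 m, P = 1.314 m (p = P/D = 0.651463); state ← (V=0, rpm=0)
set_airspeed(34.36): V ← 34.36 m/s
set_airspeed(66.08): V ← 66.08 m/s
throttle_to(609): rpm ← 609
throttle_to(7927): rpm ← 7927
adjust_throttle(-1086): rpm ← 7927 -1086 = 6841
set_airspeed(42.48): V ← 42.48 m/s
adjust_airspeed(+9.9): V ← 42.48 +9.9 = 52.38 m/s
final state: V = 52.38 m/s, rpm = 6841 → n = rpm/60 = 114.016667 rev/s
target J* = 0.294; solve J* = V/(n·D) for n: n = V/(J*·D) = 52.38/(0.294 × 2.017) = 88.330821 rev/s
rpm = 60·n = 5299.849241

rpm = 5299.85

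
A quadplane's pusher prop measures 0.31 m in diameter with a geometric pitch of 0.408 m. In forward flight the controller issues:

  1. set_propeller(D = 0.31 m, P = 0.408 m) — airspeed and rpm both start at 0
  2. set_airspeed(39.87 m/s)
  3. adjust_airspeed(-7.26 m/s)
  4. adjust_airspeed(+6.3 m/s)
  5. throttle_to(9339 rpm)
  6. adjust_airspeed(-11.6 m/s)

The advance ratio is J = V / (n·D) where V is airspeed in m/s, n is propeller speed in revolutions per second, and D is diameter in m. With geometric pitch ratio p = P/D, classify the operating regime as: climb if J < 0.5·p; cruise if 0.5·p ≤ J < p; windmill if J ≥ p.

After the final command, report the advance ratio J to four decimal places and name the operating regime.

set_propeller: D = 0.31 m, P = 0.408 m (p = P/D = 1.316129); state ← (V=0, rpm=0)
set_airspeed(39.87): V ← 39.87 m/s
adjust_airspeed(-7.26): V ← 39.87 -7.26 = 32.61 m/s
adjust_airspeed(+6.3): V ← 32.61 +6.3 = 38.91 m/s
throttle_to(9339): rpm ← 9339
adjust_airspeed(-11.6): V ← 38.91 -11.6 = 27.31 m/s
final state: V = 27.31 m/s, rpm = 9339 → n = rpm/60 = 155.650000 rev/s
J = V / (n·D) = 27.31 / (155.650000 × 0.31) = 0.565993
regime bands: climb J<0.6581 | cruise [0.6581, 1.3161) | windmill J≥1.3161
J = 0.5660 → climb

J = 0.5660, regime = climb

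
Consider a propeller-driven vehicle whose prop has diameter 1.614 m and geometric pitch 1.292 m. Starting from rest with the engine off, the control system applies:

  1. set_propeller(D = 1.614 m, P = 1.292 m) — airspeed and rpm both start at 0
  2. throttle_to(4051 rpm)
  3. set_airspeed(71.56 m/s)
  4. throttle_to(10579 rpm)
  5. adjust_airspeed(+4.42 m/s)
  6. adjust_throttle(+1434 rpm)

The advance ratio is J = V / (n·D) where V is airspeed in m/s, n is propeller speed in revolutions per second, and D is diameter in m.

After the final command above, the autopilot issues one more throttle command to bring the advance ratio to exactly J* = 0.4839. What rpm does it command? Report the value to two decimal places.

rpm = 5837.02

set_propeller: D = 1.614 m, P = 1.292 m (p = P/D = 0.800496); state ← (V=0, rpm=0)
throttle_to(4051): rpm ← 4051
set_airspeed(71.56): V ← 71.56 m/s
throttle_to(10579): rpm ← 10579
adjust_airspeed(+4.42): V ← 71.56 +4.42 = 75.98 m/s
adjust_throttle(+1434): rpm ← 10579 +1434 = 12013
final state: V = 75.98 m/s, rpm = 12013 → n = rpm/60 = 200.216667 rev/s
target J* = 0.4839; solve J* = V/(n·D) for n: n = V/(J*·D) = 75.98/(0.4839 × 1.614) = 97.283713 rev/s
rpm = 60·n = 5837.022765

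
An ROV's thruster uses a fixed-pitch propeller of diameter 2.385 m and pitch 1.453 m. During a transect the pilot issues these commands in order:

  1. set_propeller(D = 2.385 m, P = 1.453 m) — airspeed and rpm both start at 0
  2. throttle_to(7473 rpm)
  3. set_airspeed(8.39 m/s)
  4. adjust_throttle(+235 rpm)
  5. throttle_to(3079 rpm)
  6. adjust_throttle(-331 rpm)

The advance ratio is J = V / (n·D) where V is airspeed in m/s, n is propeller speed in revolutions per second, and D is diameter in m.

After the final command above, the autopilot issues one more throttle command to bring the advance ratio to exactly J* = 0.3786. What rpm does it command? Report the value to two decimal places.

rpm = 557.50

set_propeller: D = 2.385 m, P = 1.453 m (p = P/D = 0.609224); state ← (V=0, rpm=0)
throttle_to(7473): rpm ← 7473
set_airspeed(8.39): V ← 8.39 m/s
adjust_throttle(+235): rpm ← 7473 +235 = 7708
throttle_to(3079): rpm ← 3079
adjust_throttle(-331): rpm ← 3079 -331 = 2748
final state: V = 8.39 m/s, rpm = 2748 → n = rpm/60 = 45.800000 rev/s
target J* = 0.3786; solve J* = V/(n·D) for n: n = V/(J*·D) = 8.39/(0.3786 × 2.385) = 9.291653 rev/s
rpm = 60·n = 557.499161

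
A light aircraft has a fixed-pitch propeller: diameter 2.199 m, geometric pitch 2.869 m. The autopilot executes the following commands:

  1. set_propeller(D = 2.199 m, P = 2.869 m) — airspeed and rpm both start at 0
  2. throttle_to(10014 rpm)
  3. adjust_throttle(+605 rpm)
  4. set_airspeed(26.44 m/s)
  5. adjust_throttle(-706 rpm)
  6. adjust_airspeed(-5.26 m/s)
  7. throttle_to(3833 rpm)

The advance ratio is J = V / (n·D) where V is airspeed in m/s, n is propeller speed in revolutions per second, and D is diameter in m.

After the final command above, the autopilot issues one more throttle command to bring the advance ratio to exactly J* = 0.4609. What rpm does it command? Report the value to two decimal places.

rpm = 1253.85

set_propeller: D = 2.199 m, P = 2.869 m (p = P/D = 1.304684); state ← (V=0, rpm=0)
throttle_to(10014): rpm ← 10014
adjust_throttle(+605): rpm ← 10014 +605 = 10619
set_airspeed(26.44): V ← 26.44 m/s
adjust_throttle(-706): rpm ← 10619 -706 = 9913
adjust_airspeed(-5.26): V ← 26.44 -5.26 = 21.18 m/s
throttle_to(3833): rpm ← 3833
final state: V = 21.18 m/s, rpm = 3833 → n = rpm/60 = 63.883333 rev/s
target J* = 0.4609; solve J* = V/(n·D) for n: n = V/(J*·D) = 21.18/(0.4609 × 2.199) = 20.897485 rev/s
rpm = 60·n = 1253.849089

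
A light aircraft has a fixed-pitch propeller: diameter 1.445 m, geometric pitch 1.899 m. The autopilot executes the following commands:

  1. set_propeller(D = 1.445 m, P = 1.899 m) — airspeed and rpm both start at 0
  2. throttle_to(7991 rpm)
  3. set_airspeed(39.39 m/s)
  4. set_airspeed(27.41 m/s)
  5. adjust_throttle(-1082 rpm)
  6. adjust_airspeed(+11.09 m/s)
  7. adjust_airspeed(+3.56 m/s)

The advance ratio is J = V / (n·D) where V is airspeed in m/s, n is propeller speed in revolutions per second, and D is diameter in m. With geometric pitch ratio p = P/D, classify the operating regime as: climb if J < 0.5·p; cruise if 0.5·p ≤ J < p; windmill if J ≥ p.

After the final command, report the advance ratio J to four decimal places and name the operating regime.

set_propeller: D = 1.445 m, P = 1.899 m (p = P/D = 1.314187); state ← (V=0, rpm=0)
throttle_to(7991): rpm ← 7991
set_airspeed(39.39): V ← 39.39 m/s
set_airspeed(27.41): V ← 27.41 m/s
adjust_throttle(-1082): rpm ← 7991 -1082 = 6909
adjust_airspeed(+11.09): V ← 27.41 +11.09 = 38.5 m/s
adjust_airspeed(+3.56): V ← 38.5 +3.56 = 42.06 m/s
final state: V = 42.06 m/s, rpm = 6909 → n = rpm/60 = 115.150000 rev/s
J = V / (n·D) = 42.06 / (115.150000 × 1.445) = 0.252777
regime bands: climb J<0.6571 | cruise [0.6571, 1.3142) | windmill J≥1.3142
J = 0.2528 → climb

J = 0.2528, regime = climb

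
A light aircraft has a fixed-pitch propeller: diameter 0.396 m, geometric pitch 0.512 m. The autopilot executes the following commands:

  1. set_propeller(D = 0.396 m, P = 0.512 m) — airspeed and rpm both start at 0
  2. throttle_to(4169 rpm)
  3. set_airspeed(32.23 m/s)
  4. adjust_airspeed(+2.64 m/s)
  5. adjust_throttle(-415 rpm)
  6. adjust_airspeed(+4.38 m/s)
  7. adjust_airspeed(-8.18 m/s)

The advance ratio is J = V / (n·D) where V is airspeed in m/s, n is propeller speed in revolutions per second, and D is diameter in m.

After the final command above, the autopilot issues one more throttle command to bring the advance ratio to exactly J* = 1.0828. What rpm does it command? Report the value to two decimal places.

rpm = 4347.59

set_propeller: D = 0.396 m, P = 0.512 m (p = P/D = 1.292929); state ← (V=0, rpm=0)
throttle_to(4169): rpm ← 4169
set_airspeed(32.23): V ← 32.23 m/s
adjust_airspeed(+2.64): V ← 32.23 +2.64 = 34.87 m/s
adjust_throttle(-415): rpm ← 4169 -415 = 3754
adjust_airspeed(+4.38): V ← 34.87 +4.38 = 39.25 m/s
adjust_airspeed(-8.18): V ← 39.25 -8.18 = 31.07 m/s
final state: V = 31.07 m/s, rpm = 3754 → n = rpm/60 = 62.566667 rev/s
target J* = 1.0828; solve J* = V/(n·D) for n: n = V/(J*·D) = 31.07/(1.0828 × 0.396) = 72.459915 rev/s
rpm = 60·n = 4347.594900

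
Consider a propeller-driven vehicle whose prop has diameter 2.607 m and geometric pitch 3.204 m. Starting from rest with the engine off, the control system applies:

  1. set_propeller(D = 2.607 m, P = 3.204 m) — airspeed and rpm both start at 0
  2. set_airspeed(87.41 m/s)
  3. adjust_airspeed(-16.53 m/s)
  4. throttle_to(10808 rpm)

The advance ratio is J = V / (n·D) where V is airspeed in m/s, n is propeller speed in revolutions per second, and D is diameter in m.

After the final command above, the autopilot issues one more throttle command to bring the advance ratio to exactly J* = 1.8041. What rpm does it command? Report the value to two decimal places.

rpm = 904.22

set_propeller: D = 2.607 m, P = 3.204 m (p = P/D = 1.228999); state ← (V=0, rpm=0)
set_airspeed(87.41): V ← 87.41 m/s
adjust_airspeed(-16.53): V ← 87.41 -16.53 = 70.88 m/s
throttle_to(10808): rpm ← 10808
final state: V = 70.88 m/s, rpm = 10808 → n = rpm/60 = 180.133333 rev/s
target J* = 1.8041; solve J* = V/(n·D) for n: n = V/(J*·D) = 70.88/(1.8041 × 2.607) = 15.070306 rev/s
rpm = 60·n = 904.218361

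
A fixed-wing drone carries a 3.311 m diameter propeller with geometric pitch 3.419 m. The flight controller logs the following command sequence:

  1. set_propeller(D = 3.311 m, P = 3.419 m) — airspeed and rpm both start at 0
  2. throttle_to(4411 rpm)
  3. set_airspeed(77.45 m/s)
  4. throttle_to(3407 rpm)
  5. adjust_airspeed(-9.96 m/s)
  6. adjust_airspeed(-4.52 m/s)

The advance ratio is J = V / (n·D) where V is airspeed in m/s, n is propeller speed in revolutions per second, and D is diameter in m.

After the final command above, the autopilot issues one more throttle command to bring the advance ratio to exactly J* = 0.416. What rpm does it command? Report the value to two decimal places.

set_propeller: D = 3.311 m, P = 3.419 m (p = P/D = 1.032619); state ← (V=0, rpm=0)
throttle_to(4411): rpm ← 4411
set_airspeed(77.45): V ← 77.45 m/s
throttle_to(3407): rpm ← 3407
adjust_airspeed(-9.96): V ← 77.45 -9.96 = 67.49 m/s
adjust_airspeed(-4.52): V ← 67.49 -4.52 = 62.97 m/s
final state: V = 62.97 m/s, rpm = 3407 → n = rpm/60 = 56.783333 rev/s
target J* = 0.416; solve J* = V/(n·D) for n: n = V/(J*·D) = 62.97/(0.416 × 3.311) = 45.717364 rev/s
rpm = 60·n = 2743.041842

rpm = 2743.04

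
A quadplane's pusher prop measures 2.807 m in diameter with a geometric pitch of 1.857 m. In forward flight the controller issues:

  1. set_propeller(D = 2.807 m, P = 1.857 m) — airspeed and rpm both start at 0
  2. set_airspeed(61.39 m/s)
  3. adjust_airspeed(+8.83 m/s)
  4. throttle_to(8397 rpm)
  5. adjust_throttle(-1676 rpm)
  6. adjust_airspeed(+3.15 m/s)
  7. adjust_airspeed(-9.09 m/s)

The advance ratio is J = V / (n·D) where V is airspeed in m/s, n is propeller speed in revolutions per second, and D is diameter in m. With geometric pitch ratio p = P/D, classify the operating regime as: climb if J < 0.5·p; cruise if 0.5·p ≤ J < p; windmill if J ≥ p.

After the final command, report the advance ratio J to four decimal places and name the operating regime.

set_propeller: D = 2.807 m, P = 1.857 m (p = P/D = 0.661560); state ← (V=0, rpm=0)
set_airspeed(61.39): V ← 61.39 m/s
adjust_airspeed(+8.83): V ← 61.39 +8.83 = 70.22 m/s
throttle_to(8397): rpm ← 8397
adjust_throttle(-1676): rpm ← 8397 -1676 = 6721
adjust_airspeed(+3.15): V ← 70.22 +3.15 = 73.37 m/s
adjust_airspeed(-9.09): V ← 73.37 -9.09 = 64.28 m/s
final state: V = 64.28 m/s, rpm = 6721 → n = rpm/60 = 112.016667 rev/s
J = V / (n·D) = 64.28 / (112.016667 × 2.807) = 0.204433
regime bands: climb J<0.3308 | cruise [0.3308, 0.6616) | windmill J≥0.6616
J = 0.2044 → climb

J = 0.2044, regime = climb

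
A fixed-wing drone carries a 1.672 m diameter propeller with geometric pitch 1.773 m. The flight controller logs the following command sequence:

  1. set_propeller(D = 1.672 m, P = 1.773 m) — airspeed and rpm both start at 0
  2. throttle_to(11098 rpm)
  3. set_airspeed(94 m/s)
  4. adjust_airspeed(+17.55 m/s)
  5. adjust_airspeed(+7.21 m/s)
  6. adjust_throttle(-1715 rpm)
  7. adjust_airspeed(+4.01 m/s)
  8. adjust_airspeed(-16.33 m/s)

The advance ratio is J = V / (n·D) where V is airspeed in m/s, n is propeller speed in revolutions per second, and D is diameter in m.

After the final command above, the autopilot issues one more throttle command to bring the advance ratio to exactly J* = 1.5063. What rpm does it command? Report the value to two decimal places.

rpm = 2535.76

set_propeller: D = 1.672 m, P = 1.773 m (p = P/D = 1.060407); state ← (V=0, rpm=0)
throttle_to(11098): rpm ← 11098
set_airspeed(94): V ← 94 m/s
adjust_airspeed(+17.55): V ← 94 +17.55 = 111.55 m/s
adjust_airspeed(+7.21): V ← 111.55 +7.21 = 118.76 m/s
adjust_throttle(-1715): rpm ← 11098 -1715 = 9383
adjust_airspeed(+4.01): V ← 118.76 +4.01 = 122.77 m/s
adjust_airspeed(-16.33): V ← 122.77 -16.33 = 106.44 m/s
final state: V = 106.44 m/s, rpm = 9383 → n = rpm/60 = 156.383333 rev/s
target J* = 1.5063; solve J* = V/(n·D) for n: n = V/(J*·D) = 106.44/(1.5063 × 1.672) = 42.262688 rev/s
rpm = 60·n = 2535.761286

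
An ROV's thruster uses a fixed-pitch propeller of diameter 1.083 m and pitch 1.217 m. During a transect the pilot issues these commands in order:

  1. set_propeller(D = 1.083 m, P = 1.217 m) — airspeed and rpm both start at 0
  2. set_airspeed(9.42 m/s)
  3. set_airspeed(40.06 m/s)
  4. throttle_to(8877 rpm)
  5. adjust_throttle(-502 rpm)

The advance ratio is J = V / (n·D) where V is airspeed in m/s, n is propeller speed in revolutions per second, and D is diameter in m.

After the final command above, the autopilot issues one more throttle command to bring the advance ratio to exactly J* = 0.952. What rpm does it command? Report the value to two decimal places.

set_propeller: D = 1.083 m, P = 1.217 m (p = P/D = 1.123730); state ← (V=0, rpm=0)
set_airspeed(9.42): V ← 9.42 m/s
set_airspeed(40.06): V ← 40.06 m/s
throttle_to(8877): rpm ← 8877
adjust_throttle(-502): rpm ← 8877 -502 = 8375
final state: V = 40.06 m/s, rpm = 8375 → n = rpm/60 = 139.583333 rev/s
target J* = 0.952; solve J* = V/(n·D) for n: n = V/(J*·D) = 40.06/(0.952 × 1.083) = 38.854877 rev/s
rpm = 60·n = 2331.292628

rpm = 2331.29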